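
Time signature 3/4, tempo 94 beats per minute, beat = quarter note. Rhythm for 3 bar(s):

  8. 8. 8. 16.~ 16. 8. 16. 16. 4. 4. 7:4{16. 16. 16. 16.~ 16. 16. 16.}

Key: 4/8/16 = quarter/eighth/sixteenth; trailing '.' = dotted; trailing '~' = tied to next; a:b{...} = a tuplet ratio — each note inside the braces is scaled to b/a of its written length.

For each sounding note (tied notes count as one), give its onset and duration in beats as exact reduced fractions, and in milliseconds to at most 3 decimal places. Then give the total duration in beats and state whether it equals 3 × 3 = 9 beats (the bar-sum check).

1) 0.0ms=0b +478.723ms=3/4b
2) 478.723ms=3/4b +478.723ms=3/4b
3) 957.447ms=3/2b +478.723ms=3/4b
4) 1436.17ms=9/4b +478.723ms=3/4b
5) 1914.894ms=3b +478.723ms=3/4b
6) 2393.617ms=15/4b +239.362ms=3/8b
7) 2632.979ms=33/8b +239.362ms=3/8b
8) 2872.34ms=9/2b +957.447ms=3/2b
9) 3829.787ms=6b +957.447ms=3/2b
10) 4787.234ms=15/2b +136.778ms=3/14b
11) 4924.012ms=54/7b +136.778ms=3/14b
12) 5060.79ms=111/14b +136.778ms=3/14b
13) 5197.568ms=57/7b +273.556ms=3/7b
14) 5471.125ms=60/7b +136.778ms=3/14b
15) 5607.903ms=123/14b +136.778ms=3/14b
Σ=9b of 9 (94bpm 3/4) — PASS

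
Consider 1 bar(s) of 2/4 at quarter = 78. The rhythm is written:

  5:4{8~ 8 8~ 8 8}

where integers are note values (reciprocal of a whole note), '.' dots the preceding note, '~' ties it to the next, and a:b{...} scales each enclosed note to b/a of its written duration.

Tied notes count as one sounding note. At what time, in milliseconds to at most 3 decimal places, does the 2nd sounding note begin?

note 2 onset = 4/5b = 615.385ms

1. 0.0ms @ 0 + 615.385ms (4/5)
2. 615.385ms @ 4/5 + 615.385ms (4/5)
3. 1230.769ms @ 8/5 + 307.692ms (2/5)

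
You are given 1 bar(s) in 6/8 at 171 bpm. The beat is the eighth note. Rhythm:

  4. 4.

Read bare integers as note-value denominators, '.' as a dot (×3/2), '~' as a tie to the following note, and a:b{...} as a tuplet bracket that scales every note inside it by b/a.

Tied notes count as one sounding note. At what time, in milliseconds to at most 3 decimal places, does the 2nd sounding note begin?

note 2 onset = 3b = 1052.632ms

1. 0.0ms @ 0 + 1052.632ms (3)
2. 1052.632ms @ 3 + 1052.632ms (3)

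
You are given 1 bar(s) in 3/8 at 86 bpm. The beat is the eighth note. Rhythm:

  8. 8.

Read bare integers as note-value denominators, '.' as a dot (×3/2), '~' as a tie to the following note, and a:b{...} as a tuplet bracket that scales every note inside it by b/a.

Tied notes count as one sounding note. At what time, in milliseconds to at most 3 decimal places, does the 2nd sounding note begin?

note 2 onset = 3/2b = 1046.512ms

1. 0.0ms @ 0 + 1046.512ms (3/2)
2. 1046.512ms @ 3/2 + 1046.512ms (3/2)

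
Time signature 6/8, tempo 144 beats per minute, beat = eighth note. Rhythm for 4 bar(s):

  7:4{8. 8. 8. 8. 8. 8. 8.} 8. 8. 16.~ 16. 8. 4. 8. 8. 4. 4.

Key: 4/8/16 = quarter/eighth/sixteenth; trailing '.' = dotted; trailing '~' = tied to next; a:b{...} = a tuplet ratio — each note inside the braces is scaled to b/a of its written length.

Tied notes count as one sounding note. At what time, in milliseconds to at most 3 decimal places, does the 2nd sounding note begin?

note 2 onset = 6/7b = 357.143ms

1. 0.0ms @ 0 + 357.143ms (6/7)
2. 357.143ms @ 6/7 + 357.143ms (6/7)
3. 714.286ms @ 12/7 + 357.143ms (6/7)
4. 1071.429ms @ 18/7 + 357.143ms (6/7)
5. 1428.571ms @ 24/7 + 357.143ms (6/7)
6. 1785.714ms @ 30/7 + 357.143ms (6/7)
7. 2142.857ms @ 36/7 + 357.143ms (6/7)
8. 2500.0ms @ 6 + 625.0ms (3/2)
9. 3125.0ms @ 15/2 + 625.0ms (3/2)
10. 3750.0ms @ 9 + 625.0ms (3/2)
11. 4375.0ms @ 21/2 + 625.0ms (3/2)
12. 5000.0ms @ 12 + 1250.0ms (3)
13. 6250.0ms @ 15 + 625.0ms (3/2)
14. 6875.0ms @ 33/2 + 625.0ms (3/2)
15. 7500.0ms @ 18 + 1250.0ms (3)
16. 8750.0ms @ 21 + 1250.0ms (3)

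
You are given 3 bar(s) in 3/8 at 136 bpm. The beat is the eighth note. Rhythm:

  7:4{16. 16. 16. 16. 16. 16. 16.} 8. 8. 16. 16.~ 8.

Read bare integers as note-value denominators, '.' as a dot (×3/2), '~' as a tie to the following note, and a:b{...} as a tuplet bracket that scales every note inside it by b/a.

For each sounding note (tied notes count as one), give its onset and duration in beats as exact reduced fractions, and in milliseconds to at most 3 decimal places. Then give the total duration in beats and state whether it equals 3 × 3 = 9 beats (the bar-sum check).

1) 0.0ms=0b +189.076ms=3/7b
2) 189.076ms=3/7b +189.076ms=3/7b
3) 378.151ms=6/7b +189.076ms=3/7b
4) 567.227ms=9/7b +189.076ms=3/7b
5) 756.303ms=12/7b +189.076ms=3/7b
6) 945.378ms=15/7b +189.076ms=3/7b
7) 1134.454ms=18/7b +189.076ms=3/7b
8) 1323.529ms=3b +661.765ms=3/2b
9) 1985.294ms=9/2b +661.765ms=3/2b
10) 2647.059ms=6b +330.882ms=3/4b
11) 2977.941ms=27/4b +992.647ms=9/4b
Σ=9b of 9 (136bpm 3/8) — PASS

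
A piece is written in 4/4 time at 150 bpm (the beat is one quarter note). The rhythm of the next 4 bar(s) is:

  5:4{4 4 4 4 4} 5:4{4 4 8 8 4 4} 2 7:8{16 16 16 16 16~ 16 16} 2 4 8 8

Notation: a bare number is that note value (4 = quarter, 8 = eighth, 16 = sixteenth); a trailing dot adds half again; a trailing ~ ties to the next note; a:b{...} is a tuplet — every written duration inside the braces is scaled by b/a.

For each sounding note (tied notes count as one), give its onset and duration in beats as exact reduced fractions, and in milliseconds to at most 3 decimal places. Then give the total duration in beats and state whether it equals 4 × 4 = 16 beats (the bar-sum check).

1) 0.0ms=0b +320.0ms=4/5b
2) 320.0ms=4/5b +320.0ms=4/5b
3) 640.0ms=8/5b +320.0ms=4/5b
4) 960.0ms=12/5b +320.0ms=4/5b
5) 1280.0ms=16/5b +320.0ms=4/5b
6) 1600.0ms=4b +320.0ms=4/5b
7) 1920.0ms=24/5b +320.0ms=4/5b
8) 2240.0ms=28/5b +160.0ms=2/5b
9) 2400.0ms=6b +160.0ms=2/5b
10) 2560.0ms=32/5b +320.0ms=4/5b
11) 2880.0ms=36/5b +320.0ms=4/5b
12) 3200.0ms=8b +800.0ms=2b
13) 4000.0ms=10b +114.286ms=2/7b
14) 4114.286ms=72/7b +114.286ms=2/7b
15) 4228.571ms=74/7b +114.286ms=2/7b
16) 4342.857ms=76/7b +114.286ms=2/7b
17) 4457.143ms=78/7b +228.571ms=4/7b
18) 4685.714ms=82/7b +114.286ms=2/7b
19) 4800.0ms=12b +800.0ms=2b
20) 5600.0ms=14b +400.0ms=1b
21) 6000.0ms=15b +200.0ms=1/2b
22) 6200.0ms=31/2b +200.0ms=1/2b
Σ=16b of 16 (150bpm 4/4) — PASS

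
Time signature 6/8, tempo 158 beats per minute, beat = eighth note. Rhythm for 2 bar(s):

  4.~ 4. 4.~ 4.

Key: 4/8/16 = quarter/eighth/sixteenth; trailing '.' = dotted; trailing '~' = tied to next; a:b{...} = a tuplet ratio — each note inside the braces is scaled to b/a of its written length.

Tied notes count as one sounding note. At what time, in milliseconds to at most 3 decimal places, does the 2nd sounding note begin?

note 2 onset = 6b = 2278.481ms

1. 0.0ms @ 0 + 2278.481ms (6)
2. 2278.481ms @ 6 + 2278.481ms (6)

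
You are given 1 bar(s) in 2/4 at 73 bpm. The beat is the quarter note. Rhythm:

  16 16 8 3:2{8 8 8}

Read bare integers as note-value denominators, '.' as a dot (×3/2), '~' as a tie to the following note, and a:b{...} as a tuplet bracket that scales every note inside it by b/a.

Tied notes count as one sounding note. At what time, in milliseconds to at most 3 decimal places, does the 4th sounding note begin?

1. 0.0ms @ 0 + 205.479ms (1/4)
2. 205.479ms @ 1/4 + 205.479ms (1/4)
3. 410.959ms @ 1/2 + 410.959ms (1/2)
4. 821.918ms @ 1 + 273.973ms (1/3)
5. 1095.89ms @ 4/3 + 273.973ms (1/3)
6. 1369.863ms @ 5/3 + 273.973ms (1/3)

note 4 onset = 1b = 821.918ms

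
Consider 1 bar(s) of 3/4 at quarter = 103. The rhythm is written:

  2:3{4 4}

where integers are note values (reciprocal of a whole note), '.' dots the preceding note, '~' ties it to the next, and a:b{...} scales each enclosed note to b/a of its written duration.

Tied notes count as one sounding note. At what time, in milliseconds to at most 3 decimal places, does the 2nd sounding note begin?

1. 0.0ms @ 0 + 873.786ms (3/2)
2. 873.786ms @ 3/2 + 873.786ms (3/2)

note 2 onset = 3/2b = 873.786ms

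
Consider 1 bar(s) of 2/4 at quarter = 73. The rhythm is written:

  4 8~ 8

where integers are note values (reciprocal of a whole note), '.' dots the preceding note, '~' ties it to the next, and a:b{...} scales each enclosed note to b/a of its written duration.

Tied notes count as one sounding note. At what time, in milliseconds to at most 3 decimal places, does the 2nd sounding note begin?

1. 0.0ms @ 0 + 821.918ms (1)
2. 821.918ms @ 1 + 821.918ms (1)

note 2 onset = 1b = 821.918ms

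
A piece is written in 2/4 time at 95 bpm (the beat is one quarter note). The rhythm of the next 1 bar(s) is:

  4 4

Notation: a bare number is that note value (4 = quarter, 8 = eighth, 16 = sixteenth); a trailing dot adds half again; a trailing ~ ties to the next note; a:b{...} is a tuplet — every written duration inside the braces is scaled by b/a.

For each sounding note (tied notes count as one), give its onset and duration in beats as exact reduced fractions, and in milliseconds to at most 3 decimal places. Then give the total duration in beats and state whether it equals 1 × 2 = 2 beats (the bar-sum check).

1) 0.0ms=0b +631.579ms=1b
2) 631.579ms=1b +631.579ms=1b
Σ=2b of 2 (95bpm 2/4) — PASS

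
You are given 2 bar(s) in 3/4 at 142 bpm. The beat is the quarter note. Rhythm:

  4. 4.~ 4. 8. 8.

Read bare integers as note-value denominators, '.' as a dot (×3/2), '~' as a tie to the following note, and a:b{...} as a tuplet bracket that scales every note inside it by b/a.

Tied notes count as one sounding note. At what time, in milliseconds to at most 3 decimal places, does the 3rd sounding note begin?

note 3 onset = 9/2b = 1901.408ms

1. 0.0ms @ 0 + 633.803ms (3/2)
2. 633.803ms @ 3/2 + 1267.606ms (3)
3. 1901.408ms @ 9/2 + 316.901ms (3/4)
4. 2218.31ms @ 21/4 + 316.901ms (3/4)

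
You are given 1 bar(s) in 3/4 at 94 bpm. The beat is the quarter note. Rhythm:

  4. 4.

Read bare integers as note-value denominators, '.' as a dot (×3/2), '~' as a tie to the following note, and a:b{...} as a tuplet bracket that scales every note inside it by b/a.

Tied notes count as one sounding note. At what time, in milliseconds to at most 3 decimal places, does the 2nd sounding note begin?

1. 0.0ms @ 0 + 957.447ms (3/2)
2. 957.447ms @ 3/2 + 957.447ms (3/2)

note 2 onset = 3/2b = 957.447ms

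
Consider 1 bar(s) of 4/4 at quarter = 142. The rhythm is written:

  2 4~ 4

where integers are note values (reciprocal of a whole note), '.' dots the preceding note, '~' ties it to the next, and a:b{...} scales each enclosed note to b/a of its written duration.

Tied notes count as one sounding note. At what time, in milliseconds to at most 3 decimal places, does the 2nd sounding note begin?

1. 0.0ms @ 0 + 845.07ms (2)
2. 845.07ms @ 2 + 845.07ms (2)

note 2 onset = 2b = 845.07ms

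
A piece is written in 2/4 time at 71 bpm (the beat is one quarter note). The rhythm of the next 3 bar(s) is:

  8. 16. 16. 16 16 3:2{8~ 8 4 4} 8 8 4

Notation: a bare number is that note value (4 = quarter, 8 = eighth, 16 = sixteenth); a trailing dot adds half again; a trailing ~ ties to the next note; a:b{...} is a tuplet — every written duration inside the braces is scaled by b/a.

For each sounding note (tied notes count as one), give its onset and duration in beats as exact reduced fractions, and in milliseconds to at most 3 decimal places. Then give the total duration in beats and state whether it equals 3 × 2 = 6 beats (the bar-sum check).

1) 0.0ms=0b +633.803ms=3/4b
2) 633.803ms=3/4b +316.901ms=3/8b
3) 950.704ms=9/8b +316.901ms=3/8b
4) 1267.606ms=3/2b +211.268ms=1/4b
5) 1478.873ms=7/4b +211.268ms=1/4b
6) 1690.141ms=2b +563.38ms=2/3b
7) 2253.521ms=8/3b +563.38ms=2/3b
8) 2816.901ms=10/3b +563.38ms=2/3b
9) 3380.282ms=4b +422.535ms=1/2b
10) 3802.817ms=9/2b +422.535ms=1/2b
11) 4225.352ms=5b +845.07ms=1b
Σ=6b of 6 (71bpm 2/4) — PASS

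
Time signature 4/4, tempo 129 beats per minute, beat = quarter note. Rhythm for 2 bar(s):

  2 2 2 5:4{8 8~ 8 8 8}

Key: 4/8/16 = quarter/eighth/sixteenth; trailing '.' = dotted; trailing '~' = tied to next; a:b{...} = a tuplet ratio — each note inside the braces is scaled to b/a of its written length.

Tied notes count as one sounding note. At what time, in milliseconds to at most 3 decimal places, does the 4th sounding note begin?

1. 0.0ms @ 0 + 930.233ms (2)
2. 930.233ms @ 2 + 930.233ms (2)
3. 1860.465ms @ 4 + 930.233ms (2)
4. 2790.698ms @ 6 + 186.047ms (2/5)
5. 2976.744ms @ 32/5 + 372.093ms (4/5)
6. 3348.837ms @ 36/5 + 186.047ms (2/5)
7. 3534.884ms @ 38/5 + 186.047ms (2/5)

note 4 onset = 6b = 2790.698ms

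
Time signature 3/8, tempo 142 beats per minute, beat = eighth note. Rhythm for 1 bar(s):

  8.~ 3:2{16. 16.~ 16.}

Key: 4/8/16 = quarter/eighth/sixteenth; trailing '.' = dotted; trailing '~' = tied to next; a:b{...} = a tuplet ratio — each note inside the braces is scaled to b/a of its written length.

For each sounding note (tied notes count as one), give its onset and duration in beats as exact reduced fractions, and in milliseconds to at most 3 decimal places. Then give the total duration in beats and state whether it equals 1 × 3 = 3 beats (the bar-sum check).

1) 0.0ms=0b +845.07ms=2b
2) 845.07ms=2b +422.535ms=1b
Σ=3b of 3 (142bpm 3/8) — PASS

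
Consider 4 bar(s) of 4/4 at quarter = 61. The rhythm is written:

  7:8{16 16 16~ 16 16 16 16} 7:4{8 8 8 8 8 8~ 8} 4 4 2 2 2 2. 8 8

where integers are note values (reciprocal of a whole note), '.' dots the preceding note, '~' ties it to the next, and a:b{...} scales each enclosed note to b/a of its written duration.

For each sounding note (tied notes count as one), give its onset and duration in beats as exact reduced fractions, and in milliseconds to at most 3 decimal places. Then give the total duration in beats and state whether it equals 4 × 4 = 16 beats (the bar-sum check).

1) 0.0ms=0b +281.03ms=2/7b
2) 281.03ms=2/7b +281.03ms=2/7b
3) 562.061ms=4/7b +562.061ms=4/7b
4) 1124.122ms=8/7b +281.03ms=2/7b
5) 1405.152ms=10/7b +281.03ms=2/7b
6) 1686.183ms=12/7b +281.03ms=2/7b
7) 1967.213ms=2b +281.03ms=2/7b
8) 2248.244ms=16/7b +281.03ms=2/7b
9) 2529.274ms=18/7b +281.03ms=2/7b
10) 2810.304ms=20/7b +281.03ms=2/7b
11) 3091.335ms=22/7b +281.03ms=2/7b
12) 3372.365ms=24/7b +562.061ms=4/7b
13) 3934.426ms=4b +983.607ms=1b
14) 4918.033ms=5b +983.607ms=1b
15) 5901.639ms=6b +1967.213ms=2b
16) 7868.852ms=8b +1967.213ms=2b
17) 9836.066ms=10b +1967.213ms=2b
18) 11803.279ms=12b +2950.82ms=3b
19) 14754.098ms=15b +491.803ms=1/2b
20) 15245.902ms=31/2b +491.803ms=1/2b
Σ=16b of 16 (61bpm 4/4) — PASS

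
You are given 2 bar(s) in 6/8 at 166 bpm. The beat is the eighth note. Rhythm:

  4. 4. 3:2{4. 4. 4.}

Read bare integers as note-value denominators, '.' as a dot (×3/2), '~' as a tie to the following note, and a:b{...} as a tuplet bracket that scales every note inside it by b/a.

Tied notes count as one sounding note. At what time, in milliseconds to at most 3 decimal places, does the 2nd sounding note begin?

1. 0.0ms @ 0 + 1084.337ms (3)
2. 1084.337ms @ 3 + 1084.337ms (3)
3. 2168.675ms @ 6 + 722.892ms (2)
4. 2891.566ms @ 8 + 722.892ms (2)
5. 3614.458ms @ 10 + 722.892ms (2)

note 2 onset = 3b = 1084.337ms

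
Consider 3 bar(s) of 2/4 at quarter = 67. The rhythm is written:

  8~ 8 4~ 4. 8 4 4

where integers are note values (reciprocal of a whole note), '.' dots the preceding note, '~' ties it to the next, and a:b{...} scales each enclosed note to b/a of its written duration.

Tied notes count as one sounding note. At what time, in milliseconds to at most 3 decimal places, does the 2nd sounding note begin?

note 2 onset = 1b = 895.522ms

1. 0.0ms @ 0 + 895.522ms (1)
2. 895.522ms @ 1 + 2238.806ms (5/2)
3. 3134.328ms @ 7/2 + 447.761ms (1/2)
4. 3582.09ms @ 4 + 895.522ms (1)
5. 4477.612ms @ 5 + 895.522ms (1)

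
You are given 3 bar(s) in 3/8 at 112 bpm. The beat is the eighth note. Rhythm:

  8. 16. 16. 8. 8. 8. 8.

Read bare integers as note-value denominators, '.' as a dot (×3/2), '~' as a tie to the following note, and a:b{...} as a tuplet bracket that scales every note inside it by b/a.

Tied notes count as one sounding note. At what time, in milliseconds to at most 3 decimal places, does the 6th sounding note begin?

note 6 onset = 6b = 3214.286ms

1. 0.0ms @ 0 + 803.571ms (3/2)
2. 803.571ms @ 3/2 + 401.786ms (3/4)
3. 1205.357ms @ 9/4 + 401.786ms (3/4)
4. 1607.143ms @ 3 + 803.571ms (3/2)
5. 2410.714ms @ 9/2 + 803.571ms (3/2)
6. 3214.286ms @ 6 + 803.571ms (3/2)
7. 4017.857ms @ 15/2 + 803.571ms (3/2)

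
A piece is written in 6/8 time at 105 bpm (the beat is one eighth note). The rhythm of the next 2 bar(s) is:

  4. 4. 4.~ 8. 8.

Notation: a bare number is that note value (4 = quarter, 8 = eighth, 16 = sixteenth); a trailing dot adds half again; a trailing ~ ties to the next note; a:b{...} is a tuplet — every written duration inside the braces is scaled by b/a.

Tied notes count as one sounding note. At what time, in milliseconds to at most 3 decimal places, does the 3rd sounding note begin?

1. 0.0ms @ 0 + 1714.286ms (3)
2. 1714.286ms @ 3 + 1714.286ms (3)
3. 3428.571ms @ 6 + 2571.429ms (9/2)
4. 6000.0ms @ 21/2 + 857.143ms (3/2)

note 3 onset = 6b = 3428.571ms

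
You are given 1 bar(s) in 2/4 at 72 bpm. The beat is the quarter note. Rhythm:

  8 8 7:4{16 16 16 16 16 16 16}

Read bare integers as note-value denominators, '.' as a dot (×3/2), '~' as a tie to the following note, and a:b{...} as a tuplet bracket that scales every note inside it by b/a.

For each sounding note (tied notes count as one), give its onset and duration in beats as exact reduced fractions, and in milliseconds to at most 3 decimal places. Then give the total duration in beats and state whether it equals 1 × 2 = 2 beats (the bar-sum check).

1) 0.0ms=0b +416.667ms=1/2b
2) 416.667ms=1/2b +416.667ms=1/2b
3) 833.333ms=1b +119.048ms=1/7b
4) 952.381ms=8/7b +119.048ms=1/7b
5) 1071.429ms=9/7b +119.048ms=1/7b
6) 1190.476ms=10/7b +119.048ms=1/7b
7) 1309.524ms=11/7b +119.048ms=1/7b
8) 1428.571ms=12/7b +119.048ms=1/7b
9) 1547.619ms=13/7b +119.048ms=1/7b
Σ=2b of 2 (72bpm 2/4) — PASS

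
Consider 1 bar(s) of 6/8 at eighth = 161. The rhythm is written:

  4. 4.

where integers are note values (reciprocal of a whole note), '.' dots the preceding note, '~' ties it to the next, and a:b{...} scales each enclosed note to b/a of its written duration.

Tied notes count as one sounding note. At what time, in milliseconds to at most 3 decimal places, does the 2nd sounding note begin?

note 2 onset = 3b = 1118.012ms

1. 0.0ms @ 0 + 1118.012ms (3)
2. 1118.012ms @ 3 + 1118.012ms (3)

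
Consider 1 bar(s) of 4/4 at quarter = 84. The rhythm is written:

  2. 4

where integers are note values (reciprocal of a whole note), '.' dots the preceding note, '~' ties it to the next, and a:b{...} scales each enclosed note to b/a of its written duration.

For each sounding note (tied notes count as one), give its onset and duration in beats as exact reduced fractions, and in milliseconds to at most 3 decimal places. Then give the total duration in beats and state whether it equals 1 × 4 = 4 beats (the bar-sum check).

1) 0.0ms=0b +2142.857ms=3b
2) 2142.857ms=3b +714.286ms=1b
Σ=4b of 4 (84bpm 4/4) — PASS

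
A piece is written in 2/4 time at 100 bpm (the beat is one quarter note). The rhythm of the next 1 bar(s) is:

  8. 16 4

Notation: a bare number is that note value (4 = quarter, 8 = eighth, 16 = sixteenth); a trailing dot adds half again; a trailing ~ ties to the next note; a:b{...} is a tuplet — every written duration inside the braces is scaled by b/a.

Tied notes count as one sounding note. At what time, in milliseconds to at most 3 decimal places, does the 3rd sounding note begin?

1. 0.0ms @ 0 + 450.0ms (3/4)
2. 450.0ms @ 3/4 + 150.0ms (1/4)
3. 600.0ms @ 1 + 600.0ms (1)

note 3 onset = 1b = 600.0ms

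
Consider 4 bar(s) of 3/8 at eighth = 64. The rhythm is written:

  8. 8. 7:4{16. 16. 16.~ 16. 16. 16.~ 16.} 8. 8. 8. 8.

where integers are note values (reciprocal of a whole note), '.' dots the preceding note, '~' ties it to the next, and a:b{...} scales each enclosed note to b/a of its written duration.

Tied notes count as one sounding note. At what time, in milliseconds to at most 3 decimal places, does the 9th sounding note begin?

note 9 onset = 15/2b = 7031.25ms

1. 0.0ms @ 0 + 1406.25ms (3/2)
2. 1406.25ms @ 3/2 + 1406.25ms (3/2)
3. 2812.5ms @ 3 + 401.786ms (3/7)
4. 3214.286ms @ 24/7 + 401.786ms (3/7)
5. 3616.071ms @ 27/7 + 803.571ms (6/7)
6. 4419.643ms @ 33/7 + 401.786ms (3/7)
7. 4821.429ms @ 36/7 + 803.571ms (6/7)
8. 5625.0ms @ 6 + 1406.25ms (3/2)
9. 7031.25ms @ 15/2 + 1406.25ms (3/2)
10. 8437.5ms @ 9 + 1406.25ms (3/2)
11. 9843.75ms @ 21/2 + 1406.25ms (3/2)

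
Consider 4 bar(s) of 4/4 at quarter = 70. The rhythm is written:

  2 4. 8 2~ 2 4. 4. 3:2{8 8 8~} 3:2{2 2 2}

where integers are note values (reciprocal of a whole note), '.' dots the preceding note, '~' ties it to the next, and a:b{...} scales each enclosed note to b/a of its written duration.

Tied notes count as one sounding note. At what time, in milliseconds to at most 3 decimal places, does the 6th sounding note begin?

1. 0.0ms @ 0 + 1714.286ms (2)
2. 1714.286ms @ 2 + 1285.714ms (3/2)
3. 3000.0ms @ 7/2 + 428.571ms (1/2)
4. 3428.571ms @ 4 + 3428.571ms (4)
5. 6857.143ms @ 8 + 1285.714ms (3/2)
6. 8142.857ms @ 19/2 + 1285.714ms (3/2)
7. 9428.571ms @ 11 + 285.714ms (1/3)
8. 9714.286ms @ 34/3 + 285.714ms (1/3)
9. 10000.0ms @ 35/3 + 1428.571ms (5/3)
10. 11428.571ms @ 40/3 + 1142.857ms (4/3)
11. 12571.429ms @ 44/3 + 1142.857ms (4/3)

note 6 onset = 19/2b = 8142.857ms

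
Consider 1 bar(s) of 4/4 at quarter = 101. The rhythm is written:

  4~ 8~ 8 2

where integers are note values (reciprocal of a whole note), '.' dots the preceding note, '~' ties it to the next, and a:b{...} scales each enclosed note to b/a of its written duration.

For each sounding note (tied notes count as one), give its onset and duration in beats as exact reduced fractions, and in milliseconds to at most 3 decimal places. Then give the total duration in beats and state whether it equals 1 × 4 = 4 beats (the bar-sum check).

1) 0.0ms=0b +1188.119ms=2b
2) 1188.119ms=2b +1188.119ms=2b
Σ=4b of 4 (101bpm 4/4) — PASS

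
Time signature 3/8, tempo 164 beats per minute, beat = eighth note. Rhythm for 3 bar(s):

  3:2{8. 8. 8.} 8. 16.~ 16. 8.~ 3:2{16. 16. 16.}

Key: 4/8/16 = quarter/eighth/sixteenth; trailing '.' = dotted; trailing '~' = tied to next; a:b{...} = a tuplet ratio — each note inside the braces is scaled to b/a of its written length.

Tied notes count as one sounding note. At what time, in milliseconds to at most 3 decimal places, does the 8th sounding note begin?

note 8 onset = 17/2b = 3109.756ms

1. 0.0ms @ 0 + 365.854ms (1)
2. 365.854ms @ 1 + 365.854ms (1)
3. 731.707ms @ 2 + 365.854ms (1)
4. 1097.561ms @ 3 + 548.78ms (3/2)
5. 1646.341ms @ 9/2 + 548.78ms (3/2)
6. 2195.122ms @ 6 + 731.707ms (2)
7. 2926.829ms @ 8 + 182.927ms (1/2)
8. 3109.756ms @ 17/2 + 182.927ms (1/2)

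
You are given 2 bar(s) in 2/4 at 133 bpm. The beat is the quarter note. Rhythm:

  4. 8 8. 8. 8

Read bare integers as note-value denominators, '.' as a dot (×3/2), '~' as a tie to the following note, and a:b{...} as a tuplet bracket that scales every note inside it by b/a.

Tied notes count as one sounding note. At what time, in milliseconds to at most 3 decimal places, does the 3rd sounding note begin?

1. 0.0ms @ 0 + 676.692ms (3/2)
2. 676.692ms @ 3/2 + 225.564ms (1/2)
3. 902.256ms @ 2 + 338.346ms (3/4)
4. 1240.602ms @ 11/4 + 338.346ms (3/4)
5. 1578.947ms @ 7/2 + 225.564ms (1/2)

note 3 onset = 2b = 902.256ms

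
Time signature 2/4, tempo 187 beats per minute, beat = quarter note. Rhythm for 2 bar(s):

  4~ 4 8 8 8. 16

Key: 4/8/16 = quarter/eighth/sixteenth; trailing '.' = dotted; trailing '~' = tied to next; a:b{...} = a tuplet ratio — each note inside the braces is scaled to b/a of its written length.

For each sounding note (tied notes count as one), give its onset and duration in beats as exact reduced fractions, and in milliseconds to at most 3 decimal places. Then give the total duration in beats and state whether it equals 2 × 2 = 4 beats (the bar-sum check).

1) 0.0ms=0b +641.711ms=2b
2) 641.711ms=2b +160.428ms=1/2b
3) 802.139ms=5/2b +160.428ms=1/2b
4) 962.567ms=3b +240.642ms=3/4b
5) 1203.209ms=15/4b +80.214ms=1/4b
Σ=4b of 4 (187bpm 2/4) — PASS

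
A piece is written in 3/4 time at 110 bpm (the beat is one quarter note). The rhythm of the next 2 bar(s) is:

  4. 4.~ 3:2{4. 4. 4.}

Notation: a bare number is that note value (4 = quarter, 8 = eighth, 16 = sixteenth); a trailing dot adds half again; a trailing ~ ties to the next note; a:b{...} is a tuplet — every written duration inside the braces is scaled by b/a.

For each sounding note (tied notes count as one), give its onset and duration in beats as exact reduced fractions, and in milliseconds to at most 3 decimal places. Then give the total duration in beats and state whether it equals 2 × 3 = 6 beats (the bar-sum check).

1) 0.0ms=0b +818.182ms=3/2b
2) 818.182ms=3/2b +1363.636ms=5/2b
3) 2181.818ms=4b +545.455ms=1b
4) 2727.273ms=5b +545.455ms=1b
Σ=6b of 6 (110bpm 3/4) — PASS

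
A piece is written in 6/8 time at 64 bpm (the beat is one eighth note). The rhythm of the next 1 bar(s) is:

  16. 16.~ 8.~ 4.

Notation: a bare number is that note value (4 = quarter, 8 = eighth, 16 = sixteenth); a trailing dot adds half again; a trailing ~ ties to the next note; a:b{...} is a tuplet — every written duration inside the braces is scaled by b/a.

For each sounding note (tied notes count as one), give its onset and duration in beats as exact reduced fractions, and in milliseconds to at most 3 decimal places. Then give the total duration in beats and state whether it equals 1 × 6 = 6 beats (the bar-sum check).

1) 0.0ms=0b +703.125ms=3/4b
2) 703.125ms=3/4b +4921.875ms=21/4b
Σ=6b of 6 (64bpm 6/8) — PASS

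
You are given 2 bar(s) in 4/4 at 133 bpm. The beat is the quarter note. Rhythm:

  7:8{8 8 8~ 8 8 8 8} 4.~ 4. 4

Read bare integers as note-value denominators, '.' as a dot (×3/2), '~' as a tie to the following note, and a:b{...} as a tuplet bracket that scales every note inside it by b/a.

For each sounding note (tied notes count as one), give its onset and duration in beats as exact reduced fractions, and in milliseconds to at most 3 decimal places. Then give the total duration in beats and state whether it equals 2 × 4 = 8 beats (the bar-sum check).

1) 0.0ms=0b +257.787ms=4/7b
2) 257.787ms=4/7b +257.787ms=4/7b
3) 515.575ms=8/7b +515.575ms=8/7b
4) 1031.149ms=16/7b +257.787ms=4/7b
5) 1288.937ms=20/7b +257.787ms=4/7b
6) 1546.724ms=24/7b +257.787ms=4/7b
7) 1804.511ms=4b +1353.383ms=3b
8) 3157.895ms=7b +451.128ms=1b
Σ=8b of 8 (133bpm 4/4) — PASS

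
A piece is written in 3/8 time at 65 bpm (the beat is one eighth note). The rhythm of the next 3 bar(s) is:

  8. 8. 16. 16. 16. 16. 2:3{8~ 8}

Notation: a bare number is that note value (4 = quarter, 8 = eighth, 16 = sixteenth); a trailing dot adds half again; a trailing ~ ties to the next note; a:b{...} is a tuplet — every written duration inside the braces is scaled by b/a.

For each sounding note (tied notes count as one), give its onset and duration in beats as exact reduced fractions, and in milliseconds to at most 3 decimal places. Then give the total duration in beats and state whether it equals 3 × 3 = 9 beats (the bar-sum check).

1) 0.0ms=0b +1384.615ms=3/2b
2) 1384.615ms=3/2b +1384.615ms=3/2b
3) 2769.231ms=3b +692.308ms=3/4b
4) 3461.538ms=15/4b +692.308ms=3/4b
5) 4153.846ms=9/2b +692.308ms=3/4b
6) 4846.154ms=21/4b +692.308ms=3/4b
7) 5538.462ms=6b +2769.231ms=3b
Σ=9b of 9 (65bpm 3/8) — PASS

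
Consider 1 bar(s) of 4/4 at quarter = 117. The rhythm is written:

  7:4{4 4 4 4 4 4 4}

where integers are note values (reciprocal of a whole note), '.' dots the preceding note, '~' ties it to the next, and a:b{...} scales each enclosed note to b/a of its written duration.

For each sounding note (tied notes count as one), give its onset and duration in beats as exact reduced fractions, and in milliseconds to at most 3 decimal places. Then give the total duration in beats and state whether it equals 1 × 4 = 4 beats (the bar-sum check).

1) 0.0ms=0b +293.04ms=4/7b
2) 293.04ms=4/7b +293.04ms=4/7b
3) 586.081ms=8/7b +293.04ms=4/7b
4) 879.121ms=12/7b +293.04ms=4/7b
5) 1172.161ms=16/7b +293.04ms=4/7b
6) 1465.201ms=20/7b +293.04ms=4/7b
7) 1758.242ms=24/7b +293.04ms=4/7b
Σ=4b of 4 (117bpm 4/4) — PASS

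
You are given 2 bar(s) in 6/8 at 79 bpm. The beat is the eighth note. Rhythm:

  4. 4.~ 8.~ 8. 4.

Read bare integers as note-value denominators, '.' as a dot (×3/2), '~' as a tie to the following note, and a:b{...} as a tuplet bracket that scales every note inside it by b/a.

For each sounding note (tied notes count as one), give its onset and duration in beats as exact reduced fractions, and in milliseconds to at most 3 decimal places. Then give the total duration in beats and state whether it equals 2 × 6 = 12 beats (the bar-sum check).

1) 0.0ms=0b +2278.481ms=3b
2) 2278.481ms=3b +4556.962ms=6b
3) 6835.443ms=9b +2278.481ms=3b
Σ=12b of 12 (79bpm 6/8) — PASS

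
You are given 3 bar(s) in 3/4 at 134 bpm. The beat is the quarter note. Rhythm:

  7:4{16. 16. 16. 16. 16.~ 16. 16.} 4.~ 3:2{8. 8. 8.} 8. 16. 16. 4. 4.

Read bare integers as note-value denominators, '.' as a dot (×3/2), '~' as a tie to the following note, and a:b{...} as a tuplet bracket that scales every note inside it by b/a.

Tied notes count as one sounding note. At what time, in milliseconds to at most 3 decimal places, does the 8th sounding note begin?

note 8 onset = 7/2b = 1567.164ms

1. 0.0ms @ 0 + 95.949ms (3/14)
2. 95.949ms @ 3/14 + 95.949ms (3/14)
3. 191.898ms @ 3/7 + 95.949ms (3/14)
4. 287.846ms @ 9/14 + 95.949ms (3/14)
5. 383.795ms @ 6/7 + 191.898ms (3/7)
6. 575.693ms @ 9/7 + 95.949ms (3/14)
7. 671.642ms @ 3/2 + 895.522ms (2)
8. 1567.164ms @ 7/2 + 223.881ms (1/2)
9. 1791.045ms @ 4 + 223.881ms (1/2)
10. 2014.925ms @ 9/2 + 335.821ms (3/4)
11. 2350.746ms @ 21/4 + 167.91ms (3/8)
12. 2518.657ms @ 45/8 + 167.91ms (3/8)
13. 2686.567ms @ 6 + 671.642ms (3/2)
14. 3358.209ms @ 15/2 + 671.642ms (3/2)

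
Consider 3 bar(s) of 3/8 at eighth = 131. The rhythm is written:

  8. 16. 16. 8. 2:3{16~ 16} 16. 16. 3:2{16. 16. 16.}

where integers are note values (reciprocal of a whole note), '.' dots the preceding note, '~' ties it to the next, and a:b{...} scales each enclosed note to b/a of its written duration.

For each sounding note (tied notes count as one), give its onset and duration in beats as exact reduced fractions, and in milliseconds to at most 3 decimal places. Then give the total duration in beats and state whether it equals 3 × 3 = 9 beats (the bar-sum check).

1) 0.0ms=0b +687.023ms=3/2b
2) 687.023ms=3/2b +343.511ms=3/4b
3) 1030.534ms=9/4b +343.511ms=3/4b
4) 1374.046ms=3b +687.023ms=3/2b
5) 2061.069ms=9/2b +687.023ms=3/2b
6) 2748.092ms=6b +343.511ms=3/4b
7) 3091.603ms=27/4b +343.511ms=3/4b
8) 3435.115ms=15/2b +229.008ms=1/2b
9) 3664.122ms=8b +229.008ms=1/2b
10) 3893.13ms=17/2b +229.008ms=1/2b
Σ=9b of 9 (131bpm 3/8) — PASS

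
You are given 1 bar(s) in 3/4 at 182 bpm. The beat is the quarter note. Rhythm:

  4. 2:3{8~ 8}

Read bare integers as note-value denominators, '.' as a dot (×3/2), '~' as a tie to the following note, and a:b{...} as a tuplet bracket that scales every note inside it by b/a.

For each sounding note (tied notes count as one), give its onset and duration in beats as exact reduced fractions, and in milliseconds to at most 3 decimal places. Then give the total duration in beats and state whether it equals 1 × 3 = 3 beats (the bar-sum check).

1) 0.0ms=0b +494.505ms=3/2b
2) 494.505ms=3/2b +494.505ms=3/2b
Σ=3b of 3 (182bpm 3/4) — PASS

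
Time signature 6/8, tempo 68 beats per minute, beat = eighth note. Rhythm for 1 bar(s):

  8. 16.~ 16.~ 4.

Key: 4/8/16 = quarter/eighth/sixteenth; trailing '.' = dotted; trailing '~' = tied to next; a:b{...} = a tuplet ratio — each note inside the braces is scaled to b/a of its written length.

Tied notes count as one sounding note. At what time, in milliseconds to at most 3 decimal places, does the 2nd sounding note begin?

note 2 onset = 3/2b = 1323.529ms

1. 0.0ms @ 0 + 1323.529ms (3/2)
2. 1323.529ms @ 3/2 + 3970.588ms (9/2)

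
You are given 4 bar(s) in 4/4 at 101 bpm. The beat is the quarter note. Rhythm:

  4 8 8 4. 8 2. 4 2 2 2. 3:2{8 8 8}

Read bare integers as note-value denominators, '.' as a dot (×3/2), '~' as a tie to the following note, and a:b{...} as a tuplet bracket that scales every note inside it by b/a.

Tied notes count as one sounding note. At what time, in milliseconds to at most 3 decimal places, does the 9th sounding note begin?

note 9 onset = 10b = 5940.594ms

1. 0.0ms @ 0 + 594.059ms (1)
2. 594.059ms @ 1 + 297.03ms (1/2)
3. 891.089ms @ 3/2 + 297.03ms (1/2)
4. 1188.119ms @ 2 + 891.089ms (3/2)
5. 2079.208ms @ 7/2 + 297.03ms (1/2)
6. 2376.238ms @ 4 + 1782.178ms (3)
7. 4158.416ms @ 7 + 594.059ms (1)
8. 4752.475ms @ 8 + 1188.119ms (2)
9. 5940.594ms @ 10 + 1188.119ms (2)
10. 7128.713ms @ 12 + 1782.178ms (3)
11. 8910.891ms @ 15 + 198.02ms (1/3)
12. 9108.911ms @ 46/3 + 198.02ms (1/3)
13. 9306.931ms @ 47/3 + 198.02ms (1/3)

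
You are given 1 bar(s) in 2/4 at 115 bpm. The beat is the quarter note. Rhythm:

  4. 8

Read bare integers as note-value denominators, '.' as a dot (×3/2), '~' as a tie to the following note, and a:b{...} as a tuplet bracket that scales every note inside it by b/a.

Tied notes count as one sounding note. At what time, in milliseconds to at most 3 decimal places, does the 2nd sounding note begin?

1. 0.0ms @ 0 + 782.609ms (3/2)
2. 782.609ms @ 3/2 + 260.87ms (1/2)

note 2 onset = 3/2b = 782.609ms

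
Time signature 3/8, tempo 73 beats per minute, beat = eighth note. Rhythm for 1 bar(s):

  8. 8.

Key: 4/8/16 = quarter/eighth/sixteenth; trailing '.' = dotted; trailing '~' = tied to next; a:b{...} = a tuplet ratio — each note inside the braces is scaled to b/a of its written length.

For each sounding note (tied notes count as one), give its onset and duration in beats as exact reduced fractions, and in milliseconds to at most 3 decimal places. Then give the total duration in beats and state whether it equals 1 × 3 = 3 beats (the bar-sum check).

1) 0.0ms=0b +1232.877ms=3/2b
2) 1232.877ms=3/2b +1232.877ms=3/2b
Σ=3b of 3 (73bpm 3/8) — PASS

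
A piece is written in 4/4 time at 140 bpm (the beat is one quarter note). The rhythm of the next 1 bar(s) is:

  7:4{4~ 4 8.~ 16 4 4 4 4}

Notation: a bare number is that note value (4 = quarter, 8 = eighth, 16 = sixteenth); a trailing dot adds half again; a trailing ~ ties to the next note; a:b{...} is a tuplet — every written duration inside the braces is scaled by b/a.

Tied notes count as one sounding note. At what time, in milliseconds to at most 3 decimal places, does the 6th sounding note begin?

note 6 onset = 24/7b = 1469.388ms

1. 0.0ms @ 0 + 489.796ms (8/7)
2. 489.796ms @ 8/7 + 244.898ms (4/7)
3. 734.694ms @ 12/7 + 244.898ms (4/7)
4. 979.592ms @ 16/7 + 244.898ms (4/7)
5. 1224.49ms @ 20/7 + 244.898ms (4/7)
6. 1469.388ms @ 24/7 + 244.898ms (4/7)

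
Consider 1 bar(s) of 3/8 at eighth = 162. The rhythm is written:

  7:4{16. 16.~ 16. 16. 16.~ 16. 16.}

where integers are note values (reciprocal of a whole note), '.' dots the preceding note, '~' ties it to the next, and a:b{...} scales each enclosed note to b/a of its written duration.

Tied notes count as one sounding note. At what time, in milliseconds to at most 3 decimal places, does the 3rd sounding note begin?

1. 0.0ms @ 0 + 158.73ms (3/7)
2. 158.73ms @ 3/7 + 317.46ms (6/7)
3. 476.19ms @ 9/7 + 158.73ms (3/7)
4. 634.921ms @ 12/7 + 317.46ms (6/7)
5. 952.381ms @ 18/7 + 158.73ms (3/7)

note 3 onset = 9/7b = 476.19ms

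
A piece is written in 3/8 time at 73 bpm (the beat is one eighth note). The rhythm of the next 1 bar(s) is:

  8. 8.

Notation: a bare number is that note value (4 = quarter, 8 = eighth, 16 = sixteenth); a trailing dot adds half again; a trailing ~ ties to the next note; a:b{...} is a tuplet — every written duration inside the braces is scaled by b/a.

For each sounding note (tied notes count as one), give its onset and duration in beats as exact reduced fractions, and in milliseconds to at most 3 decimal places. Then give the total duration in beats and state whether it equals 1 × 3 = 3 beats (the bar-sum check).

1) 0.0ms=0b +1232.877ms=3/2b
2) 1232.877ms=3/2b +1232.877ms=3/2b
Σ=3b of 3 (73bpm 3/8) — PASS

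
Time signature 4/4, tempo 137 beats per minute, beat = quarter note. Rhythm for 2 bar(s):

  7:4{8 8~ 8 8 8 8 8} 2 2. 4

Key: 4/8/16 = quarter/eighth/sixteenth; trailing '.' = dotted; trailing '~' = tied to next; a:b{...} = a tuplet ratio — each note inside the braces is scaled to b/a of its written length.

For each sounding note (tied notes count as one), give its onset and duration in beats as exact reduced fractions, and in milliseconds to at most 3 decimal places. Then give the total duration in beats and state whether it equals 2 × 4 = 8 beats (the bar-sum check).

1) 0.0ms=0b +125.13ms=2/7b
2) 125.13ms=2/7b +250.261ms=4/7b
3) 375.391ms=6/7b +125.13ms=2/7b
4) 500.521ms=8/7b +125.13ms=2/7b
5) 625.652ms=10/7b +125.13ms=2/7b
6) 750.782ms=12/7b +125.13ms=2/7b
7) 875.912ms=2b +875.912ms=2b
8) 1751.825ms=4b +1313.869ms=3b
9) 3065.693ms=7b +437.956ms=1b
Σ=8b of 8 (137bpm 4/4) — PASS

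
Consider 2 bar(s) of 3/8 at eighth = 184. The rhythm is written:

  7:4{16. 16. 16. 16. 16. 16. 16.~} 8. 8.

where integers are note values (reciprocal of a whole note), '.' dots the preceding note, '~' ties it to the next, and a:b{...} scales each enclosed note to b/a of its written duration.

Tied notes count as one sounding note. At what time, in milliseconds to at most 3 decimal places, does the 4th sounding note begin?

1. 0.0ms @ 0 + 139.752ms (3/7)
2. 139.752ms @ 3/7 + 139.752ms (3/7)
3. 279.503ms @ 6/7 + 139.752ms (3/7)
4. 419.255ms @ 9/7 + 139.752ms (3/7)
5. 559.006ms @ 12/7 + 139.752ms (3/7)
6. 698.758ms @ 15/7 + 139.752ms (3/7)
7. 838.509ms @ 18/7 + 628.882ms (27/14)
8. 1467.391ms @ 9/2 + 489.13ms (3/2)

note 4 onset = 9/7b = 419.255ms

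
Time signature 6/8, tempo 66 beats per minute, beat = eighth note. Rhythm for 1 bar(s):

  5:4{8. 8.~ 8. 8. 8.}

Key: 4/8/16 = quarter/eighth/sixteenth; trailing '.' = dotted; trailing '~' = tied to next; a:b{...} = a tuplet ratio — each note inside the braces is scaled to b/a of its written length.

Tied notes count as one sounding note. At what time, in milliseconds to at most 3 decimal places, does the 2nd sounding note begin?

1. 0.0ms @ 0 + 1090.909ms (6/5)
2. 1090.909ms @ 6/5 + 2181.818ms (12/5)
3. 3272.727ms @ 18/5 + 1090.909ms (6/5)
4. 4363.636ms @ 24/5 + 1090.909ms (6/5)

note 2 onset = 6/5b = 1090.909ms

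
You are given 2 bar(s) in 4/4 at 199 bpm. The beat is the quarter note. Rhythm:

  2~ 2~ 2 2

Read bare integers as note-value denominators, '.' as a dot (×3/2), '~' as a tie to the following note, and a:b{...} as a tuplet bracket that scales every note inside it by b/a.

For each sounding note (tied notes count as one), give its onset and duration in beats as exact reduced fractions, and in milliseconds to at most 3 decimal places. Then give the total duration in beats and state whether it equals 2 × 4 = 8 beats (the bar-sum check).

1) 0.0ms=0b +1809.045ms=6b
2) 1809.045ms=6b +603.015ms=2b
Σ=8b of 8 (199bpm 4/4) — PASS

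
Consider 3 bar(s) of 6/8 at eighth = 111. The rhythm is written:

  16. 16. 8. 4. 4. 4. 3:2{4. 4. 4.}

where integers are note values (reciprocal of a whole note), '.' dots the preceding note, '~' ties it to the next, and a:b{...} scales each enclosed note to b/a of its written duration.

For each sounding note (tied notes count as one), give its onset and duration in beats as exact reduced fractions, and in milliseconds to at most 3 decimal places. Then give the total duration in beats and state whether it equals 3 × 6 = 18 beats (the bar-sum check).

1) 0.0ms=0b +405.405ms=3/4b
2) 405.405ms=3/4b +405.405ms=3/4b
3) 810.811ms=3/2b +810.811ms=3/2b
4) 1621.622ms=3b +1621.622ms=3b
5) 3243.243ms=6b +1621.622ms=3b
6) 4864.865ms=9b +1621.622ms=3b
7) 6486.486ms=12b +1081.081ms=2b
8) 7567.568ms=14b +1081.081ms=2b
9) 8648.649ms=16b +1081.081ms=2b
Σ=18b of 18 (111bpm 6/8) — PASS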